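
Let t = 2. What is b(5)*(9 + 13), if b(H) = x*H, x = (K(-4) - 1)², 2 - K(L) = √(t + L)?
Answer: 110*(1 - I*√2)² ≈ -110.0 - 311.13*I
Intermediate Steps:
K(L) = 2 - √(2 + L)
x = (1 - I*√2)² (x = ((2 - √(2 - 4)) - 1)² = ((2 - √(-2)) - 1)² = ((2 - I*√2) - 1)² = (1 - I*√2)² ≈ -1.0 - 2.8284*I)
b(H) = H*(1 - I*√2)² (b(H) = (1 - I*√2)²*H = H*(1 - I*√2)²)
b(5)*(9 + 13) = (5*(1 - I*√2)²)*(9 + 13) = (5*(1 - I*√2)²)*22 = 110*(1 - I*√2)²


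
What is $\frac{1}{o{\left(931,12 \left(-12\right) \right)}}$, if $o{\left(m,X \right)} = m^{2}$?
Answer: $\frac{1}{866761} \approx 1.1537 \cdot 10^{-6}$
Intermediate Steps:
$\frac{1}{o{\left(931,12 \left(-12\right) \right)}} = \frac{1}{931^{2}} = \frac{1}{866761}$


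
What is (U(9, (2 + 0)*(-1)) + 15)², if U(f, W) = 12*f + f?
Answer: 17424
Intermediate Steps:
U(f, W) = 13*f
(U(9, (2 + 0)*(-1)) + 15)² = (13*9 + 15)² = (117 + 15)² = 132² = 17424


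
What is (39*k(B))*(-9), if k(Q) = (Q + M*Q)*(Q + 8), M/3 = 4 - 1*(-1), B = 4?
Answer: -269568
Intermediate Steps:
M = 15 (M = 3*(4 - 1*(-1)) = 3*(4 + 1) = 3*5 = 15)
k(Q) = 16*Q*(8 + Q) (k(Q) = (Q + 15*Q)*(Q + 8) = (16*Q)*(8 + Q) = 16*Q*(8 + Q))
(39*k(B))*(-9) = (39*(16*4*(8 + 4)))*(-9) = (39*(16*4*12))*(-9) = (39*768)*(-9) = 29952*(-9) = -269568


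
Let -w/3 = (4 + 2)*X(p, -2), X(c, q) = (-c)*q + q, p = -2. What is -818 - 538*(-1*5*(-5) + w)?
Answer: -72372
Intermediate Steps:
X(c, q) = q - c*q (X(c, q) = -c*q + q = q - c*q)
w = 108 (w = -3*(4 + 2)*(-2*(1 - 1*(-2))) = -18*(-2*(1 + 2)) = -18*(-2*3) = -18*(-6) = -3*(-36) = 108)
-818 - 538*(-1*5*(-5) + w) = -818 - 538*(-1*5*(-5) + 108) = -818 - 538*(-5*(-5) + 108) = -818 - 538*(25 + 108) = -818 - 538*133 = -818 - 71554 = -72372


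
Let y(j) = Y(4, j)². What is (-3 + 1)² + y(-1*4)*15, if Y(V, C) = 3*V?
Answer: 2164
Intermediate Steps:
y(j) = 144 (y(j) = (3*4)² = 12² = 144)
(-3 + 1)² + y(-1*4)*15 = (-3 + 1)² + 144*15 = (-2)² + 2160 = 4 + 2160 = 2164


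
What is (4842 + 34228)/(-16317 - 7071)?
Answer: -19535/11694 ≈ -1.6705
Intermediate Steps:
(4842 + 34228)/(-16317 - 7071) = 39070/(-23388) = 39070*(-1/23388) = -19535/11694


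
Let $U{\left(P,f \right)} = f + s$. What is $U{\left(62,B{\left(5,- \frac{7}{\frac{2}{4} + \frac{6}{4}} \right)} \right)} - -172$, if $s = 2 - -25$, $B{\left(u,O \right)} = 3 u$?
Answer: $214$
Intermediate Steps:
$s = 27$ ($s = 2 + 25 = 27$)
$U{\left(P,f \right)} = 27 + f$ ($U{\left(P,f \right)} = f + 27 = 27 + f$)
$U{\left(62,B{\left(5,- \frac{7}{\frac{2}{4} + \frac{6}{4}} \right)} \right)} - -172 = \left(27 + 3 \cdot 5\right) - -172 = \left(27 + 15\right) + 172 = 42 + 172 = 214$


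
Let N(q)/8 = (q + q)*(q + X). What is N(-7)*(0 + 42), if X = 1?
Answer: 28224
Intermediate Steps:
N(q) = 16*q*(1 + q) (N(q) = 8*((q + q)*(q + 1)) = 8*((2*q)*(1 + q)) = 8*(2*q*(1 + q)) = 16*q*(1 + q))
N(-7)*(0 + 42) = (16*(-7)*(1 - 7))*(0 + 42) = (16*(-7)*(-6))*42 = 672*42 = 28224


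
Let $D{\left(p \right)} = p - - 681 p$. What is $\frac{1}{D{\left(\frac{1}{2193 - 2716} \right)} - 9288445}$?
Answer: $- \frac{523}{4857857417} \approx -1.0766 \cdot 10^{-7}$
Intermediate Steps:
$D{\left(p \right)} = 682 p$ ($D{\left(p \right)} = p + 681 p = 682 p$)
$\frac{1}{D{\left(\frac{1}{2193 - 2716} \right)} - 9288445} = \frac{1}{\frac{682}{2193 - 2716} - 9288445} = \frac{1}{\frac{682}{-523} - 9288445} = \frac{1}{682 \left(- \frac{1}{523}\right) - 9288445} = \frac{1}{- \frac{682}{523} - 9288445} = \frac{1}{- \frac{4857857417}{523}} = - \frac{523}{4857857417}$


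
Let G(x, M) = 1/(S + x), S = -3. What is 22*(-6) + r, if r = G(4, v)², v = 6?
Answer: -131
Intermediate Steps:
G(x, M) = 1/(-3 + x)
r = 1 (r = (1/(-3 + 4))² = (1/1)² = 1² = 1)
22*(-6) + r = 22*(-6) + 1 = -132 + 1 = -131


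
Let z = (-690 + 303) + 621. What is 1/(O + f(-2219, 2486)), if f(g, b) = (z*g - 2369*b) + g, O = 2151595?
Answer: -1/4259204 ≈ -2.3479e-7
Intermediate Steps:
z = 234 (z = -387 + 621 = 234)
f(g, b) = -2369*b + 235*g (f(g, b) = (234*g - 2369*b) + g = (-2369*b + 234*g) + g = -2369*b + 235*g)
1/(O + f(-2219, 2486)) = 1/(2151595 + (-2369*2486 + 235*(-2219))) = 1/(2151595 + (-5889334 - 521465)) = 1/(2151595 - 6410799) = 1/(-4259204) = -1/4259204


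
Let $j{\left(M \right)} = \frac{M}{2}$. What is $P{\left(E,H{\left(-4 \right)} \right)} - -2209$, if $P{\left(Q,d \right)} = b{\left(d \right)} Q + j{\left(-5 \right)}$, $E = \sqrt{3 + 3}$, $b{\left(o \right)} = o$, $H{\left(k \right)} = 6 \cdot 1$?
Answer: $\frac{4413}{2} + 6 \sqrt{6} \approx 2221.2$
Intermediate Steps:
$H{\left(k \right)} = 6$
$j{\left(M \right)} = \frac{M}{2}$ ($j{\left(M \right)} = M \frac{1}{2} = \frac{M}{2}$)
$E = \sqrt{6} \approx 2.4495$
$P{\left(Q,d \right)} = - \frac{5}{2} + Q d$ ($P{\left(Q,d \right)} = d Q + \frac{1}{2} \left(-5\right) = Q d - \frac{5}{2} = - \frac{5}{2} + Q d$)
$P{\left(E,H{\left(-4 \right)} \right)} - -2209 = \left(- \frac{5}{2} + \sqrt{6} \cdot 6\right) - -2209 = \left(- \frac{5}{2} + 6 \sqrt{6}\right) + 2209 = \frac{4413}{2} + 6 \sqrt{6}$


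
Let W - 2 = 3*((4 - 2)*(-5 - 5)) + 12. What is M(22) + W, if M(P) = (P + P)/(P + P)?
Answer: -45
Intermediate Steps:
M(P) = 1 (M(P) = (2*P)/((2*P)) = (2*P)*(1/(2*P)) = 1)
W = -46 (W = 2 + (3*((4 - 2)*(-5 - 5)) + 12) = 2 + (3*(2*(-10)) + 12) = 2 + (3*(-20) + 12) = 2 + (-60 + 12) = 2 - 48 = -46)
M(22) + W = 1 - 46 = -45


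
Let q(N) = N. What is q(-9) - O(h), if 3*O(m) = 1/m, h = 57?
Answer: -1540/171 ≈ -9.0058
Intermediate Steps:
O(m) = 1/(3*m)
q(-9) - O(h) = -9 - 1/(3*57) = -9 - 1*1/171 = -9 - 1/171 = -1540/171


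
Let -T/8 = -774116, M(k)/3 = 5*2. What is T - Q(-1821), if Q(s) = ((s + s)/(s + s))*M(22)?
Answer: 6192898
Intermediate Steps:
M(k) = 30 (M(k) = 3*(5*2) = 3*10 = 30)
Q(s) = 30 (Q(s) = ((s + s)/(s + s))*30 = ((2*s)/((2*s)))*30 = ((2*s)*(1/(2*s)))*30 = 1*30 = 30)
T = 6192928 (T = -8*(-774116) = 6192928)
T - Q(-1821) = 6192928 - 1*30 = 6192928 - 30 = 6192898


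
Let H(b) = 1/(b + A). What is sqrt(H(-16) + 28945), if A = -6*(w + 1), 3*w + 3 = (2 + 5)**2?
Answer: sqrt(376169106)/114 ≈ 170.13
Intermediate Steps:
w = 46/3 (w = -1 + (2 + 5)**2/3 = -1 + (1/3)*7**2 = -1 + (1/3)*49 = -1 + 49/3 = 46/3 ≈ 15.333)
A = -98 (A = -6*(46/3 + 1) = -6*49/3 = -98)
H(b) = 1/(-98 + b) (H(b) = 1/(b - 98) = 1/(-98 + b))
sqrt(H(-16) + 28945) = sqrt(1/(-98 - 16) + 28945) = sqrt(1/(-114) + 28945) = sqrt(-1/114 + 28945) = sqrt(3299729/114) = sqrt(376169106)/114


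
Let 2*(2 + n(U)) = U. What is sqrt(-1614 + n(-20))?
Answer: I*sqrt(1626) ≈ 40.324*I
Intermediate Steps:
n(U) = -2 + U/2
sqrt(-1614 + n(-20)) = sqrt(-1614 + (-2 + (1/2)*(-20))) = sqrt(-1614 + (-2 - 10)) = sqrt(-1614 - 12) = sqrt(-1626) = I*sqrt(1626)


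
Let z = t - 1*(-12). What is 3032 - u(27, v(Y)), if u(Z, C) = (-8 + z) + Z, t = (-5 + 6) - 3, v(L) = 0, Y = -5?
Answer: 3003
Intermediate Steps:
t = -2 (t = 1 - 3 = -2)
z = 10 (z = -2 - 1*(-12) = -2 + 12 = 10)
u(Z, C) = 2 + Z (u(Z, C) = (-8 + 10) + Z = 2 + Z)
3032 - u(27, v(Y)) = 3032 - (2 + 27) = 3032 - 1*29 = 3032 - 29 = 3003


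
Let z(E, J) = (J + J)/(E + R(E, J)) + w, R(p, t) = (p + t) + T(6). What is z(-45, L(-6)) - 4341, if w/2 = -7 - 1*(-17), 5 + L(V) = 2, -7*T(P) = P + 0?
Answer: -946285/219 ≈ -4320.9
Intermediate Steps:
T(P) = -P/7 (T(P) = -(P + 0)/7 = -P/7)
L(V) = -3 (L(V) = -5 + 2 = -3)
R(p, t) = -6/7 + p + t (R(p, t) = (p + t) - ⅐*6 = (p + t) - 6/7 = -6/7 + p + t)
w = 20 (w = 2*(-7 - 1*(-17)) = 2*(-7 + 17) = 2*10 = 20)
z(E, J) = 20 + 2*J/(-6/7 + J + 2*E) (z(E, J) = (J + J)/(E + (-6/7 + E + J)) + 20 = (2*J)/(-6/7 + J + 2*E) + 20 = 2*J/(-6/7 + J + 2*E) + 20 = 20 + 2*J/(-6/7 + J + 2*E))
z(-45, L(-6)) - 4341 = 2*(-60 + 77*(-3) + 140*(-45))/(-6 + 7*(-3) + 14*(-45)) - 4341 = 2*(-60 - 231 - 6300)/(-6 - 21 - 630) - 4341 = 2*(-6591)/(-657) - 4341 = 2*(-1/657)*(-6591) - 4341 = 4394/219 - 4341 = -946285/219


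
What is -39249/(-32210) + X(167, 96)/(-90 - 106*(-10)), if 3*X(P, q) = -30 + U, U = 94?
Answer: 11627603/9373110 ≈ 1.2405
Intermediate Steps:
X(P, q) = 64/3 (X(P, q) = (-30 + 94)/3 = (1/3)*64 = 64/3)
-39249/(-32210) + X(167, 96)/(-90 - 106*(-10)) = -39249/(-32210) + 64/(3*(-90 - 106*(-10))) = -39249*(-1/32210) + 64/(3*(-90 + 1060)) = 39249/32210 + (64/3)/970 = 39249/32210 + (64/3)*(1/970) = 39249/32210 + 32/1455 = 11627603/9373110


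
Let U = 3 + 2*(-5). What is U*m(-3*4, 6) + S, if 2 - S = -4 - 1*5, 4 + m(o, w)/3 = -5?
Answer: 200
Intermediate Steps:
m(o, w) = -27 (m(o, w) = -12 + 3*(-5) = -12 - 15 = -27)
U = -7 (U = 3 - 10 = -7)
S = 11 (S = 2 - (-4 - 1*5) = 2 - (-4 - 5) = 2 - 1*(-9) = 2 + 9 = 11)
U*m(-3*4, 6) + S = -7*(-27) + 11 = 189 + 11 = 200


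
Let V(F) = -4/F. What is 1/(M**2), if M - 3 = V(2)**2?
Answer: 1/49 ≈ 0.020408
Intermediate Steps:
M = 7 (M = 3 + (-4/2)**2 = 3 + (-4*1/2)**2 = 3 + (-2)**2 = 3 + 4 = 7)
1/(M**2) = 1/(7**2) = 1/49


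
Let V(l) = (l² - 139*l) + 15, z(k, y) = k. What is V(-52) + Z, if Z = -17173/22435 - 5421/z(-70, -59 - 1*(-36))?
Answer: 89952481/8974 ≈ 10024.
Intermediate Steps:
Z = 688103/8974 (Z = -17173/22435 - 5421/(-70) = -17173*1/22435 - 5421*(-1/70) = -17173/22435 + 5421/70 = 688103/8974 ≈ 76.677)
V(l) = 15 + l² - 139*l
V(-52) + Z = (15 + (-52)² - 139*(-52)) + 688103/8974 = (15 + 2704 + 7228) + 688103/8974 = 9947 + 688103/8974 = 89952481/8974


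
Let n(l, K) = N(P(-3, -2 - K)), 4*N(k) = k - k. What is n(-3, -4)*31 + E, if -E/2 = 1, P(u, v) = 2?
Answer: -2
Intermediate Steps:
N(k) = 0 (N(k) = (k - k)/4 = (¼)*0 = 0)
E = -2 (E = -2*1 = -2)
n(l, K) = 0
n(-3, -4)*31 + E = 0*31 - 2 = 0 - 2 = -2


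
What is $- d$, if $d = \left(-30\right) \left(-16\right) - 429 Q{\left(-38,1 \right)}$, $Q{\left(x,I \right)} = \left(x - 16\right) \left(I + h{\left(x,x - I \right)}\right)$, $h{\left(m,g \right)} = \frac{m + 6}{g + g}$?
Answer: $-33150$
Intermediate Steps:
$h{\left(m,g \right)} = \frac{6 + m}{2 g}$
$Q{\left(x,I \right)} = \left(-16 + x\right) \left(I + \frac{6 + x}{2 \left(x - I\right)}\right)$ ($Q{\left(x,I \right)} = \left(x - 16\right) \left(I + \frac{6 + x}{2 \left(x - I\right)}\right) = \left(-16 + x\right) \left(I + \frac{6 + x}{2 \left(x - I\right)}\right)$)
$d = 33150$ ($d = \left(-30\right) \left(-16\right) - 429 \frac{48 + 8 \left(-38\right) - - 19 \left(6 - 38\right) + 1 \left(-16 - 38\right) \left(1 - -38\right)}{1 - -38} = 480 - 429 \frac{48 - 304 - \left(-19\right) \left(-32\right) + 1 \left(-54\right) \left(1 + 38\right)}{1 + 38} = 480 - 429 \frac{48 - 304 - 608 + 1 \left(-54\right) 39}{39} = 480 - 429 \frac{48 - 304 - 608 - 2106}{39} = 480 - 429 \cdot \frac{1}{39} \left(-2970\right) = 480 - -32670 = 480 + 32670 = 33150$)
$- d = \left(-1\right) 33150 = -33150$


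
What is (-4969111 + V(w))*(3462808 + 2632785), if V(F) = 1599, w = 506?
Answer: -30279931374616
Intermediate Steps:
(-4969111 + V(w))*(3462808 + 2632785) = (-4969111 + 1599)*(3462808 + 2632785) = -4967512*6095593 = -30279931374616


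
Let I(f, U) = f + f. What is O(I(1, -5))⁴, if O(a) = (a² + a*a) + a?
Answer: 10000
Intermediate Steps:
I(f, U) = 2*f
O(a) = a + 2*a² (O(a) = (a² + a²) + a = 2*a² + a = a + 2*a²)
O(I(1, -5))⁴ = ((2*1)*(1 + 2*(2*1)))⁴ = (2*(1 + 2*2))⁴ = (2*(1 + 4))⁴ = (2*5)⁴ = 10⁴ = 10000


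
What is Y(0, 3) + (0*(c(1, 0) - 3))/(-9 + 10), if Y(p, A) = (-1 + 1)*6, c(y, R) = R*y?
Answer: 0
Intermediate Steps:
Y(p, A) = 0 (Y(p, A) = 0*6 = 0)
Y(0, 3) + (0*(c(1, 0) - 3))/(-9 + 10) = 0 + (0*(0*1 - 3))/(-9 + 10) = 0 + (0*(0 - 3))/1 = 0 + (0*(-3))*1 = 0 + 0*1 = 0 + 0 = 0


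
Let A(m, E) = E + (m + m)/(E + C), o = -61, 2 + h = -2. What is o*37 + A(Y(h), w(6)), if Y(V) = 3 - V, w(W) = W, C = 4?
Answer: -11248/5 ≈ -2249.6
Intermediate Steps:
h = -4 (h = -2 - 2 = -4)
A(m, E) = E + 2*m/(4 + E) (A(m, E) = E + (m + m)/(E + 4) = E + (2*m)/(4 + E) = E + 2*m/(4 + E))
o*37 + A(Y(h), w(6)) = -61*37 + (6² + 2*(3 - 1*(-4)) + 4*6)/(4 + 6) = -2257 + (36 + 2*(3 + 4) + 24)/10 = -2257 + (36 + 2*7 + 24)/10 = -2257 + (36 + 14 + 24)/10 = -2257 + (⅒)*74 = -2257 + 37/5 = -11248/5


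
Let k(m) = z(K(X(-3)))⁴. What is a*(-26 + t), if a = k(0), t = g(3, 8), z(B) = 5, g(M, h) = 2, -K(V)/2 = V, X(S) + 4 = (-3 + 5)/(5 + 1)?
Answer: -15000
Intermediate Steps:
X(S) = -11/3 (X(S) = -4 + (-3 + 5)/(5 + 1) = -4 + 2/6 = -4 + 2*(⅙) = -4 + ⅓ = -11/3)
K(V) = -2*V
t = 2
k(m) = 625 (k(m) = 5⁴ = 625)
a = 625
a*(-26 + t) = 625*(-26 + 2) = 625*(-24) = -15000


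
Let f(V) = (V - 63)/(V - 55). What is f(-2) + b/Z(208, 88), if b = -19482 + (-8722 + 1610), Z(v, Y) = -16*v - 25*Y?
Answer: 937589/157548 ≈ 5.9511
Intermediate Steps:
Z(v, Y) = -25*Y - 16*v
b = -26594 (b = -19482 - 7112 = -26594)
f(V) = (-63 + V)/(-55 + V)
f(-2) + b/Z(208, 88) = (-63 - 2)/(-55 - 2) - 26594/(-25*88 - 16*208) = -65/(-57) - 26594/(-2200 - 3328) = -1/57*(-65) - 26594/(-5528) = 65/57 - 26594*(-1/5528) = 65/57 + 13297/2764 = 937589/157548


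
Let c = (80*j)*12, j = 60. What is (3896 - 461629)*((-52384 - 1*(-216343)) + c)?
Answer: -101414865747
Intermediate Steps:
c = 57600 (c = (80*60)*12 = 4800*12 = 57600)
(3896 - 461629)*((-52384 - 1*(-216343)) + c) = (3896 - 461629)*((-52384 - 1*(-216343)) + 57600) = -457733*((-52384 + 216343) + 57600) = -457733*(163959 + 57600) = -457733*221559 = -101414865747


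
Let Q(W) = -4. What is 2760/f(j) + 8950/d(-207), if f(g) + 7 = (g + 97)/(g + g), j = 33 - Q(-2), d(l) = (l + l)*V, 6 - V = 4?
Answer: -898685/1656 ≈ -542.68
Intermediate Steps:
V = 2 (V = 6 - 1*4 = 6 - 4 = 2)
d(l) = 4*l (d(l) = (l + l)*2 = (2*l)*2 = 4*l)
j = 37 (j = 33 - 1*(-4) = 33 + 4 = 37)
f(g) = -7 + (97 + g)/(2*g) (f(g) = -7 + (g + 97)/(g + g) = -7 + (97 + g)/((2*g)) = -7 + (97 + g)*(1/(2*g)) = -7 + (97 + g)/(2*g))
2760/f(j) + 8950/d(-207) = 2760/(((½)*(97 - 13*37)/37)) + 8950/((4*(-207))) = 2760/(((½)*(1/37)*(97 - 481))) + 8950/(-828) = 2760/(((½)*(1/37)*(-384))) + 8950*(-1/828) = 2760/(-192/37) - 4475/414 = 2760*(-37/192) - 4475/414 = -4255/8 - 4475/414 = -898685/1656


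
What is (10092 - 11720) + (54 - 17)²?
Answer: -259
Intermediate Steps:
(10092 - 11720) + (54 - 17)² = -1628 + 37² = -1628 + 1369 = -259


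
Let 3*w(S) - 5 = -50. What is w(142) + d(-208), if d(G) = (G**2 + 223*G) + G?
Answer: -3343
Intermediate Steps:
d(G) = G**2 + 224*G
w(S) = -15 (w(S) = 5/3 + (1/3)*(-50) = 5/3 - 50/3 = -15)
w(142) + d(-208) = -15 - 208*(224 - 208) = -15 - 208*16 = -15 - 3328 = -3343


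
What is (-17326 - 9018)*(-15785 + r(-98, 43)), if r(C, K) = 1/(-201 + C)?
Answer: 124336198304/299 ≈ 4.1584e+8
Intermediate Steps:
(-17326 - 9018)*(-15785 + r(-98, 43)) = (-17326 - 9018)*(-15785 + 1/(-201 - 98)) = -26344*(-15785 + 1/(-299)) = -26344*(-15785 - 1/299) = -26344*(-4719716/299) = 124336198304/299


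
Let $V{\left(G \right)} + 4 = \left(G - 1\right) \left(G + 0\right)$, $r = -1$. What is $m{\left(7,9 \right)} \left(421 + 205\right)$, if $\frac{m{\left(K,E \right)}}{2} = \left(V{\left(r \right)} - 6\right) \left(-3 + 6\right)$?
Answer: $-30048$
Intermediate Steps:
$V{\left(G \right)} = -4 + G \left(-1 + G\right)$ ($V{\left(G \right)} = -4 + \left(G - 1\right) \left(G + 0\right) = -4 + \left(-1 + G\right) G = -4 + G \left(-1 + G\right)$)
$m{\left(K,E \right)} = -48$ ($m{\left(K,E \right)} = 2 \left(\left(-4 + \left(-1\right)^{2} - -1\right) - 6\right) \left(-3 + 6\right) = 2 \left(\left(-4 + 1 + 1\right) - 6\right) 3 = 2 \left(-2 - 6\right) 3 = 2 \left(\left(-8\right) 3\right) = 2 \left(-24\right) = -48$)
$m{\left(7,9 \right)} \left(421 + 205\right) = - 48 \left(421 + 205\right) = \left(-48\right) 626 = -30048$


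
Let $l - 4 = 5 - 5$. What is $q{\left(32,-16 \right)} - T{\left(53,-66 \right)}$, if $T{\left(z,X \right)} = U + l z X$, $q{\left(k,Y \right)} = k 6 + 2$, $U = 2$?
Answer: $14184$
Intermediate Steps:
$l = 4$ ($l = 4 + \left(5 - 5\right) = 4 + 0 = 4$)
$q{\left(k,Y \right)} = 2 + 6 k$ ($q{\left(k,Y \right)} = 6 k + 2 = 2 + 6 k$)
$T{\left(z,X \right)} = 2 + 4 X z$ ($T{\left(z,X \right)} = 2 + 4 z X = 2 + 4 X z$)
$q{\left(32,-16 \right)} - T{\left(53,-66 \right)} = \left(2 + 6 \cdot 32\right) - \left(2 + 4 \left(-66\right) 53\right) = \left(2 + 192\right) - \left(2 - 13992\right) = 194 - -13990 = 194 + 13990 = 14184$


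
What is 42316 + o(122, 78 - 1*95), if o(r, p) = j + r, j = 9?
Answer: 42447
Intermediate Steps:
o(r, p) = 9 + r
42316 + o(122, 78 - 1*95) = 42316 + (9 + 122) = 42316 + 131 = 42447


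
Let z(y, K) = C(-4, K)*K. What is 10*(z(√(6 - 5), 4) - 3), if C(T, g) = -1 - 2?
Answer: -150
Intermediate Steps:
C(T, g) = -3
z(y, K) = -3*K
10*(z(√(6 - 5), 4) - 3) = 10*(-3*4 - 3) = 10*(-12 - 3) = 10*(-15) = -150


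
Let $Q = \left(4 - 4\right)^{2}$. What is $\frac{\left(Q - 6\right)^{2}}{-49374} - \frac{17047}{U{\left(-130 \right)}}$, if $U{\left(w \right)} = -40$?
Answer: $\frac{46759841}{109720} \approx 426.17$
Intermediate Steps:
$Q = 0$ ($Q = 0^{2} = 0$)
$\frac{\left(Q - 6\right)^{2}}{-49374} - \frac{17047}{U{\left(-130 \right)}} = \frac{\left(0 - 6\right)^{2}}{-49374} - \frac{17047}{-40} = \left(-6\right)^{2} \left(- \frac{1}{49374}\right) - - \frac{17047}{40} = 36 \left(- \frac{1}{49374}\right) + \frac{17047}{40} = - \frac{2}{2743} + \frac{17047}{40} = \frac{46759841}{109720}$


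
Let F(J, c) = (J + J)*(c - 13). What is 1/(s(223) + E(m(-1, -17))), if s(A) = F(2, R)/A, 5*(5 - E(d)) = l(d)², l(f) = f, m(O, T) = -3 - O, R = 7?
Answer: 1115/4563 ≈ 0.24436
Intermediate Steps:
F(J, c) = 2*J*(-13 + c) (F(J, c) = (2*J)*(-13 + c) = 2*J*(-13 + c))
E(d) = 5 - d²/5
s(A) = -24/A (s(A) = (2*2*(-13 + 7))/A = (2*2*(-6))/A = -24/A)
1/(s(223) + E(m(-1, -17))) = 1/(-24/223 + (5 - (-3 - 1*(-1))²/5)) = 1/(-24*1/223 + (5 - (-3 + 1)²/5)) = 1/(-24/223 + (5 - ⅕*(-2)²)) = 1/(-24/223 + (5 - ⅕*4)) = 1/(-24/223 + (5 - ⅘)) = 1/(-24/223 + 21/5) = 1/(4563/1115) = 1115/4563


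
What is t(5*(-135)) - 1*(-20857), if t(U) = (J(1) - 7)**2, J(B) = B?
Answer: 20893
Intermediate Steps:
t(U) = 36 (t(U) = (1 - 7)**2 = (-6)**2 = 36)
t(5*(-135)) - 1*(-20857) = 36 - 1*(-20857) = 36 + 20857 = 20893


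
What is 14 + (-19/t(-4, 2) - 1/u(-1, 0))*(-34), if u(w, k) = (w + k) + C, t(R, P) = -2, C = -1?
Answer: -326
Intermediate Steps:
u(w, k) = -1 + k + w (u(w, k) = (w + k) - 1 = (k + w) - 1 = -1 + k + w)
14 + (-19/t(-4, 2) - 1/u(-1, 0))*(-34) = 14 + (-19/(-2) - 1/(-1 + 0 - 1))*(-34) = 14 + (-19*(-1/2) - 1/(-2))*(-34) = 14 + (19/2 - 1*(-1/2))*(-34) = 14 + (19/2 + 1/2)*(-34) = 14 + 10*(-34) = 14 - 340 = -326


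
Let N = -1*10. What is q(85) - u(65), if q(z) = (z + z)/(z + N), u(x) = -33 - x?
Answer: 1504/15 ≈ 100.27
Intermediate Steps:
N = -10
q(z) = 2*z/(-10 + z) (q(z) = (z + z)/(z - 10) = (2*z)/(-10 + z) = 2*z/(-10 + z))
q(85) - u(65) = 2*85/(-10 + 85) - (-33 - 1*65) = 2*85/75 - (-33 - 65) = 2*85*(1/75) - 1*(-98) = 34/15 + 98 = 1504/15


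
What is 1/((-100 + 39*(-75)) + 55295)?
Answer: 1/52270 ≈ 1.9131e-5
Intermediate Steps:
1/((-100 + 39*(-75)) + 55295) = 1/((-100 - 2925) + 55295) = 1/(-3025 + 55295) = 1/52270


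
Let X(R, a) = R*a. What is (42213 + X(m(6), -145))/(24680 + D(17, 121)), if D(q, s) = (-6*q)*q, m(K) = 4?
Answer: 41633/22946 ≈ 1.8144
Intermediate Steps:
D(q, s) = -6*q²
(42213 + X(m(6), -145))/(24680 + D(17, 121)) = (42213 + 4*(-145))/(24680 - 6*17²) = (42213 - 580)/(24680 - 6*289) = 41633/(24680 - 1734) = 41633/22946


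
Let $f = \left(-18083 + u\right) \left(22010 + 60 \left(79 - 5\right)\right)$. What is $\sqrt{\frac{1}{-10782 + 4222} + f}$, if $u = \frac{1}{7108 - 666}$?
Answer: $\frac{i \sqrt{13346435767758848284810}}{5282440} \approx 21870.0 i$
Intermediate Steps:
$u = \frac{1}{6442} \approx 0.00015523$
$f = - \frac{1540589309125}{3221}$ ($f = \left(-18083 + \frac{1}{6442}\right) \left(22010 + 60 \left(79 - 5\right)\right) = - \frac{116490685 \left(22010 + 60 \cdot 74\right)}{6442} = - \frac{116490685 \left(22010 + 4440\right)}{6442} = \left(- \frac{116490685}{6442}\right) 26450 = - \frac{1540589309125}{3221} \approx -4.783 \cdot 10^{8}$)
$\sqrt{\frac{1}{-10782 + 4222} + f} = \sqrt{\frac{1}{-10782 + 4222} - \frac{1540589309125}{3221}} = \sqrt{\frac{1}{-6560} - \frac{1540589309125}{3221}} = \sqrt{- \frac{1}{6560} - \frac{1540589309125}{3221}} = \sqrt{- \frac{10106265867863221}{21129760}} = \frac{i \sqrt{13346435767758848284810}}{5282440}$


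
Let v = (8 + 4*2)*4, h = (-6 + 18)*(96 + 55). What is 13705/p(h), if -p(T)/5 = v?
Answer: -2741/64 ≈ -42.828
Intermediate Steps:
h = 1812 (h = 12*151 = 1812)
v = 64 (v = (8 + 8)*4 = 16*4 = 64)
p(T) = -320 (p(T) = -5*64 = -320)
13705/p(h) = 13705/(-320) = 13705*(-1/320) = -2741/64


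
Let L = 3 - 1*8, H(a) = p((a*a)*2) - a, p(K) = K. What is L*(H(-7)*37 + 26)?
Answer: -19555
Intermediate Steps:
H(a) = -a + 2*a² (H(a) = (a*a)*2 - a = a²*2 - a = 2*a² - a = -a + 2*a²)
L = -5 (L = 3 - 8 = -5)
L*(H(-7)*37 + 26) = -5*(-7*(-1 + 2*(-7))*37 + 26) = -5*(-7*(-1 - 14)*37 + 26) = -5*(-7*(-15)*37 + 26) = -5*(105*37 + 26) = -5*(3885 + 26) = -5*3911 = -19555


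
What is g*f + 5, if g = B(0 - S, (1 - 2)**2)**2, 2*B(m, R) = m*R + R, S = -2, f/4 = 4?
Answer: 41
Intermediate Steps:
f = 16 (f = 4*4 = 16)
B(m, R) = R/2 + R*m/2 (B(m, R) = (m*R + R)/2 = (R*m + R)/2 = (R + R*m)/2 = R/2 + R*m/2)
g = 9/4 (g = ((1 - 2)**2*(1 + (0 - 1*(-2)))/2)**2 = ((1/2)*(-1)**2*(1 + (0 + 2)))**2 = ((1/2)*1*(1 + 2))**2 = ((1/2)*1*3)**2 = (3/2)**2 = 9/4 ≈ 2.2500)
g*f + 5 = (9/4)*16 + 5 = 36 + 5 = 41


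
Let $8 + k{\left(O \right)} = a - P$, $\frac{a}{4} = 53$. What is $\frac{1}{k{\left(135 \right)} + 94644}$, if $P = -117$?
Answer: $\frac{1}{94965} \approx 1.053 \cdot 10^{-5}$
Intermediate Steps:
$a = 212$ ($a = 4 \cdot 53 = 212$)
$k{\left(O \right)} = 321$ ($k{\left(O \right)} = -8 + \left(212 - -117\right) = -8 + \left(212 + 117\right) = -8 + 329 = 321$)
$\frac{1}{k{\left(135 \right)} + 94644} = \frac{1}{321 + 94644} = \frac{1}{94965}$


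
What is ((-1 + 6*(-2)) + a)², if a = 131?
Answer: 13924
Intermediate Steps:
((-1 + 6*(-2)) + a)² = ((-1 + 6*(-2)) + 131)² = ((-1 - 12) + 131)² = (-13 + 131)² = 118² = 13924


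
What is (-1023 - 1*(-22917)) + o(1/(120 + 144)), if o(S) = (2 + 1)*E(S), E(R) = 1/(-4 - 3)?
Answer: 153255/7 ≈ 21894.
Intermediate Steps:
E(R) = -1/7 (E(R) = 1/(-7) = -1/7)
o(S) = -3/7 (o(S) = (2 + 1)*(-1/7) = 3*(-1/7) = -3/7)
(-1023 - 1*(-22917)) + o(1/(120 + 144)) = (-1023 - 1*(-22917)) - 3/7 = (-1023 + 22917) - 3/7 = 21894 - 3/7 = 153255/7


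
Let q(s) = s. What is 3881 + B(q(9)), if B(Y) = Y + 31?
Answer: 3921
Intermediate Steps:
B(Y) = 31 + Y
3881 + B(q(9)) = 3881 + (31 + 9) = 3881 + 40 = 3921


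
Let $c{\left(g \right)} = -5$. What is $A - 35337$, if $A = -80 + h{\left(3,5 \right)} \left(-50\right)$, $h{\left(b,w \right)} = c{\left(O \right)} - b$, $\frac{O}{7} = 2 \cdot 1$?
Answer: $-35017$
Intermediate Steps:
$O = 14$ ($O = 7 \cdot 2 \cdot 1 = 7 \cdot 2 = 14$)
$h{\left(b,w \right)} = -5 - b$
$A = 320$ ($A = -80 + \left(-5 - 3\right) \left(-50\right) = -80 - -400 = -80 + 400 = 320$)
$A - 35337 = 320 - 35337 = -35017$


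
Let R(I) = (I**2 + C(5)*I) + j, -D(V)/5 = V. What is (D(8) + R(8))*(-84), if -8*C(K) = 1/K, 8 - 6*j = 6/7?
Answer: -10496/5 ≈ -2099.2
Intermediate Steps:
D(V) = -5*V
j = 25/21 (j = 4/3 - 1/7 = 25/21 ≈ 1.1905)
C(K) = -1/(8*K)
R(I) = 25/21 + I**2 - I/40 (R(I) = (I**2 + (-1/8/5)*I) + 25/21 = (I**2 + (-1/8*1/5)*I) + 25/21 = (I**2 - I/40) + 25/21 = 25/21 + I**2 - I/40)
(D(8) + R(8))*(-84) = (-5*8 + (25/21 + 8**2 - 1/40*8))*(-84) = (-40 + (25/21 + 64 - 1/5))*(-84) = (-40 + 6824/105)*(-84) = (2624/105)*(-84) = -10496/5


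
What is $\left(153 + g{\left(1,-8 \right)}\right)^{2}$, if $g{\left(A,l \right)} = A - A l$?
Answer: $26244$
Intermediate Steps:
$g{\left(A,l \right)} = A - A l$
$\left(153 + g{\left(1,-8 \right)}\right)^{2} = \left(153 + 1 \left(1 - -8\right)\right)^{2} = \left(153 + 1 \left(1 + 8\right)\right)^{2} = \left(153 + 1 \cdot 9\right)^{2} = \left(153 + 9\right)^{2} = 162^{2} = 26244$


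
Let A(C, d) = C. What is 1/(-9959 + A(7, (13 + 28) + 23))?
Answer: -1/9952 ≈ -0.00010048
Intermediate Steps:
1/(-9959 + A(7, (13 + 28) + 23)) = 1/(-9959 + 7) = 1/(-9952) = -1/9952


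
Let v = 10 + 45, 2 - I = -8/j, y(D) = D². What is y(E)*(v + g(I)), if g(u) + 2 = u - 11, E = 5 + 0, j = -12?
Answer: 3250/3 ≈ 1083.3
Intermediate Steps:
E = 5
I = 4/3 (I = 2 - (-8)/(-12) = 2 - (-8)*(-1)/12 = 2 - 1*⅔ = 2 - ⅔ = 4/3 ≈ 1.3333)
g(u) = -13 + u (g(u) = -2 + (u - 11) = -2 + (-11 + u) = -13 + u)
v = 55
y(E)*(v + g(I)) = 5²*(55 + (-13 + 4/3)) = 25*(55 - 35/3) = 25*(130/3) = 3250/3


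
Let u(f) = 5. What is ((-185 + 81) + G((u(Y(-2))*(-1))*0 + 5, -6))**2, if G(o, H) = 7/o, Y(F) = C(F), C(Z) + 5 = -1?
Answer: 263169/25 ≈ 10527.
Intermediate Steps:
C(Z) = -6 (C(Z) = -5 - 1 = -6)
Y(F) = -6
((-185 + 81) + G((u(Y(-2))*(-1))*0 + 5, -6))**2 = ((-185 + 81) + 7/((5*(-1))*0 + 5))**2 = (-104 + 7/(-5*0 + 5))**2 = (-104 + 7/(0 + 5))**2 = (-104 + 7/5)**2 = (-513/5)**2 = 263169/25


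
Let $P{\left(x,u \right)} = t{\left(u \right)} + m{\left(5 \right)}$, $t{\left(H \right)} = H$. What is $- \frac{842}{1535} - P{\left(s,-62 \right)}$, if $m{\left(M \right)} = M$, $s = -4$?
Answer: $\frac{86653}{1535} \approx 56.451$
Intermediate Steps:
$P{\left(x,u \right)} = 5 + u$ ($P{\left(x,u \right)} = u + 5 = 5 + u$)
$- \frac{842}{1535} - P{\left(s,-62 \right)} = - \frac{842}{1535} - \left(5 - 62\right) = \left(-842\right) \frac{1}{1535} - -57 = - \frac{842}{1535} + 57 = \frac{86653}{1535}$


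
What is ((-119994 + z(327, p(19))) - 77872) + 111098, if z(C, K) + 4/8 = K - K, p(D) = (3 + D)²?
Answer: -173537/2 ≈ -86769.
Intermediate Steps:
z(C, K) = -½ (z(C, K) = -½ + (K - K) = -½ + 0 = -½)
((-119994 + z(327, p(19))) - 77872) + 111098 = ((-119994 - ½) - 77872) + 111098 = (-239989/2 - 77872) + 111098 = -395733/2 + 111098 = -173537/2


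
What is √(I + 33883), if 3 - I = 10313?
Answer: √23573 ≈ 153.53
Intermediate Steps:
I = -10310 (I = 3 - 1*10313 = 3 - 10313 = -10310)
√(I + 33883) = √(-10310 + 33883) = √23573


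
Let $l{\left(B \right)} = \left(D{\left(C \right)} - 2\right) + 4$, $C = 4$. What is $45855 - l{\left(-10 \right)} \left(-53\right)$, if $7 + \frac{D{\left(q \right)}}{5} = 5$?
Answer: $45431$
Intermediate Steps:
$D{\left(q \right)} = -10$ ($D{\left(q \right)} = -35 + 5 \cdot 5 = -35 + 25 = -10$)
$l{\left(B \right)} = -8$ ($l{\left(B \right)} = \left(-10 - 2\right) + 4 = -12 + 4 = -8$)
$45855 - l{\left(-10 \right)} \left(-53\right) = 45855 - \left(-8\right) \left(-53\right) = 45855 - 424 = 45431$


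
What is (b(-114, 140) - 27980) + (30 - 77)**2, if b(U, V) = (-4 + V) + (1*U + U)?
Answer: -25863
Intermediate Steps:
b(U, V) = -4 + V + 2*U (b(U, V) = (-4 + V) + (U + U) = (-4 + V) + 2*U = -4 + V + 2*U)
(b(-114, 140) - 27980) + (30 - 77)**2 = ((-4 + 140 + 2*(-114)) - 27980) + (30 - 77)**2 = ((-4 + 140 - 228) - 27980) + (-47)**2 = (-92 - 27980) + 2209 = -28072 + 2209 = -25863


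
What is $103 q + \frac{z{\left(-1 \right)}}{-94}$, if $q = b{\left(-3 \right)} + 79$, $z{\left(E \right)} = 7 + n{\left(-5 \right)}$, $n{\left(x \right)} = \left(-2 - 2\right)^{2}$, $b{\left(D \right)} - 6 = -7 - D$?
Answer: $\frac{784219}{94} \approx 8342.8$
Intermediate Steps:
$b{\left(D \right)} = -1 - D$ ($b{\left(D \right)} = 6 - \left(7 + D\right) = -1 - D$)
$n{\left(x \right)} = 16$ ($n{\left(x \right)} = \left(-4\right)^{2} = 16$)
$z{\left(E \right)} = 23$ ($z{\left(E \right)} = 7 + 16 = 23$)
$q = 81$ ($q = \left(-1 - -3\right) + 79 = \left(-1 + 3\right) + 79 = 2 + 79 = 81$)
$103 q + \frac{z{\left(-1 \right)}}{-94} = 103 \cdot 81 + \frac{23}{-94} = 8343 + 23 \left(- \frac{1}{94}\right) = 8343 - \frac{23}{94} = \frac{784219}{94}$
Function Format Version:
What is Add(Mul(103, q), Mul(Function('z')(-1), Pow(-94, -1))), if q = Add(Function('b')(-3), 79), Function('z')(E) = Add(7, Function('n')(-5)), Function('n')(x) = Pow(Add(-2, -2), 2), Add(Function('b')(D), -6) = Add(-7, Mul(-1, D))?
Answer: Rational(784219, 94) ≈ 8342.8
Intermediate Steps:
Function('b')(D) = Add(-1, Mul(-1, D)) (Function('b')(D) = Add(6, Add(-7, Mul(-1, D))) = Add(-1, Mul(-1, D)))
Function('n')(x) = 16 (Function('n')(x) = Pow(-4, 2) = 16)
Function('z')(E) = 23 (Function('z')(E) = Add(7, 16) = 23)
q = 81 (q = Add(Add(-1, Mul(-1, -3)), 79) = Add(Add(-1, 3), 79) = Add(2, 79) = 81)
Add(Mul(103, q), Mul(Function('z')(-1), Pow(-94, -1))) = Add(Mul(103, 81), Mul(23, Pow(-94, -1))) = Add(8343, Mul(23, Rational(-1, 94))) = Add(8343, Rational(-23, 94)) = Rational(784219, 94)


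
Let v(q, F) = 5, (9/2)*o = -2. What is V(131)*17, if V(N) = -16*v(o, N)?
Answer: -1360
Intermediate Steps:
o = -4/9 (o = (2/9)*(-2) = -4/9 ≈ -0.44444)
V(N) = -80 (V(N) = -16*5 = -80)
V(131)*17 = -80*17 = -1360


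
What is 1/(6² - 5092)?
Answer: -1/5056 ≈ -0.00019778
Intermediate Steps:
1/(6² - 5092) = 1/(36 - 5092) = 1/(-5056) = -1/5056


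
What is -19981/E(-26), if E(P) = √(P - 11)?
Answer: 19981*I*√37/37 ≈ 3284.9*I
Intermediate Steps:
E(P) = √(-11 + P)
-19981/E(-26) = -19981/√(-11 - 26) = -19981*(-I*√37/37) = -(-19981)*I*√37/37 = 19981*I*√37/37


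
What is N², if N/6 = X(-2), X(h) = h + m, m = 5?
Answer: 324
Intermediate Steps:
X(h) = 5 + h (X(h) = h + 5 = 5 + h)
N = 18 (N = 6*(5 - 2) = 6*3 = 18)
N² = 18² = 324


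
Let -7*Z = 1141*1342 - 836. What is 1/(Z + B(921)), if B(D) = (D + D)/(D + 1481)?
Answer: -8407/1837987139 ≈ -4.5740e-6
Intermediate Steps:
B(D) = 2*D/(1481 + D) (B(D) = (2*D)/(1481 + D) = 2*D/(1481 + D))
Z = -1530386/7 (Z = -(1141*1342 - 836)/7 = -(1531222 - 836)/7 = -1/7*1530386 = -1530386/7 ≈ -2.1863e+5)
1/(Z + B(921)) = 1/(-1530386/7 + 2*921/(1481 + 921)) = 1/(-1530386/7 + 2*921/2402) = 1/(-1530386/7 + 2*921*(1/2402)) = 1/(-1530386/7 + 921/1201) = 1/(-1837987139/8407) = -8407/1837987139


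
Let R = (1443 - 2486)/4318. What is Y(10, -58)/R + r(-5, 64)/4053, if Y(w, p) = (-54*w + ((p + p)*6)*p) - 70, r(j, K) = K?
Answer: -99399840940/603897 ≈ -1.6460e+5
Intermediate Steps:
Y(w, p) = -70 - 54*w + 12*p**2 (Y(w, p) = (-54*w + ((2*p)*6)*p) - 70 = (-54*w + (12*p)*p) - 70 = (-54*w + 12*p**2) - 70 = -70 - 54*w + 12*p**2)
R = -1043/4318 (R = -1043*1/4318 = -1043/4318 ≈ -0.24155)
Y(10, -58)/R + r(-5, 64)/4053 = (-70 - 54*10 + 12*(-58)**2)/(-1043/4318) + 64/4053 = (-70 - 540 + 12*3364)*(-4318/1043) + 64*(1/4053) = (-70 - 540 + 40368)*(-4318/1043) + 64/4053 = 39758*(-4318/1043) + 64/4053 = -171675044/1043 + 64/4053 = -99399840940/603897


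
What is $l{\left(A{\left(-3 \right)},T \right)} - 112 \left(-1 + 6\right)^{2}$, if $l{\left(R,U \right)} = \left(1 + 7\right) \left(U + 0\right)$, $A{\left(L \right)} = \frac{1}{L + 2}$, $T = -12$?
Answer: $-2896$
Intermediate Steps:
$A{\left(L \right)} = \frac{1}{2 + L}$
$l{\left(R,U \right)} = 8 U$
$l{\left(A{\left(-3 \right)},T \right)} - 112 \left(-1 + 6\right)^{2} = 8 \left(-12\right) - 112 \left(-1 + 6\right)^{2} = -96 - 112 \cdot 5^{2} = -96 - 2800 = -2896$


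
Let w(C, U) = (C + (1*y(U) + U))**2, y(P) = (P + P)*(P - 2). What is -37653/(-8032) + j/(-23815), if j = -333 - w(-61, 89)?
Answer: 1934074843123/191282080 ≈ 10111.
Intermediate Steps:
y(P) = 2*P*(-2 + P) (y(P) = (2*P)*(-2 + P) = 2*P*(-2 + P))
w(C, U) = (C + U + 2*U*(-2 + U))**2 (w(C, U) = (C + (1*(2*U*(-2 + U)) + U))**2 = (C + (2*U*(-2 + U) + U))**2 = (C + (U + 2*U*(-2 + U)))**2 = (C + U + 2*U*(-2 + U))**2)
j = -240684529 (j = -333 - (-61 + 89 + 2*89*(-2 + 89))**2 = -333 - (-61 + 89 + 2*89*87)**2 = -333 - (-61 + 89 + 15486)**2 = -333 - 1*15514**2 = -333 - 1*240684196 = -333 - 240684196 = -240684529)
-37653/(-8032) + j/(-23815) = -37653/(-8032) - 240684529/(-23815) = -37653*(-1/8032) - 240684529*(-1/23815) = 37653/8032 + 240684529/23815 = 1934074843123/191282080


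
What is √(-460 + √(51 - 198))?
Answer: √(-460 + 7*I*√3) ≈ 0.2826 + 21.449*I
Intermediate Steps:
√(-460 + √(51 - 198)) = √(-460 + √(-147)) = √(-460 + 7*I*√3)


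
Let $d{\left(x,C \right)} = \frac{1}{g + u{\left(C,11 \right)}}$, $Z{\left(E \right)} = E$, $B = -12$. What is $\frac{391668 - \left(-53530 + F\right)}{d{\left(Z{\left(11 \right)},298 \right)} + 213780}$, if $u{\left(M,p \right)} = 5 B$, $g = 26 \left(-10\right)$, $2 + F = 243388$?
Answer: $\frac{64579840}{68409599} \approx 0.94402$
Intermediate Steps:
$F = 243386$ ($F = -2 + 243388 = 243386$)
$g = -260$
$u{\left(M,p \right)} = -60$ ($u{\left(M,p \right)} = 5 \left(-12\right) = -60$)
$d{\left(x,C \right)} = - \frac{1}{320}$ ($d{\left(x,C \right)} = \frac{1}{-260 - 60} = \frac{1}{-320} = - \frac{1}{320}$)
$\frac{391668 - \left(-53530 + F\right)}{d{\left(Z{\left(11 \right)},298 \right)} + 213780} = \frac{391668 + \left(53530 - 243386\right)}{- \frac{1}{320} + 213780} = \frac{391668 + \left(53530 - 243386\right)}{\frac{68409599}{320}} = \left(391668 - 189856\right) \frac{320}{68409599} = 201812 \cdot \frac{320}{68409599} = \frac{64579840}{68409599}$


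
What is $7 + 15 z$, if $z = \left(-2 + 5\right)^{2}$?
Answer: $142$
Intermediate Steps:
$z = 9$ ($z = 3^{2} = 9$)
$7 + 15 z = 7 + 15 \cdot 9 = 7 + 135 = 142$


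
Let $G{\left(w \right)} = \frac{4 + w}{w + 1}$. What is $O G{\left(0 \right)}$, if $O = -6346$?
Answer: $-25384$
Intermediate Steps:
$G{\left(w \right)} = \frac{4 + w}{1 + w}$
$O G{\left(0 \right)} = - 6346 \frac{4 + 0}{1 + 0} = - 6346 \cdot 1^{-1} \cdot 4 = - 6346 \cdot 1 \cdot 4 = \left(-6346\right) 4 = -25384$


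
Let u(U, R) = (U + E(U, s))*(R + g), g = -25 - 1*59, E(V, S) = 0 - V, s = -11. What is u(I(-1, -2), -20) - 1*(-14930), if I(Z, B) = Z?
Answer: 14930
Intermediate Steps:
E(V, S) = -V
g = -84 (g = -25 - 59 = -84)
u(U, R) = 0 (u(U, R) = (U - U)*(R - 84) = 0*(-84 + R) = 0)
u(I(-1, -2), -20) - 1*(-14930) = 0 - 1*(-14930) = 0 + 14930 = 14930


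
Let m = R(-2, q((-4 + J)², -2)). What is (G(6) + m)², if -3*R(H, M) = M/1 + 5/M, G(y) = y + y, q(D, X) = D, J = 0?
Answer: 11025/256 ≈ 43.066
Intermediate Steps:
G(y) = 2*y
R(H, M) = -5/(3*M) - M/3 (R(H, M) = -(M/1 + 5/M)/3 = -(M*1 + 5/M)/3 = -(M + 5/M)/3 = -5/(3*M) - M/3)
m = -87/16 (m = (-5 - ((-4 + 0)²)²)/(3*((-4 + 0)²)) = (-5 - ((-4)²)²)/(3*((-4)²)) = (⅓)*(-5 - 1*16²)/16 = (⅓)*(1/16)*(-5 - 1*256) = (⅓)*(1/16)*(-5 - 256) = (⅓)*(1/16)*(-261) = -87/16 ≈ -5.4375)
(G(6) + m)² = (2*6 - 87/16)² = (12 - 87/16)² = (105/16)² = 11025/256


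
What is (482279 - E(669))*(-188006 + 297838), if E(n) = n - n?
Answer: 52969667128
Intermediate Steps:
E(n) = 0
(482279 - E(669))*(-188006 + 297838) = (482279 - 1*0)*(-188006 + 297838) = (482279 + 0)*109832 = 482279*109832 = 52969667128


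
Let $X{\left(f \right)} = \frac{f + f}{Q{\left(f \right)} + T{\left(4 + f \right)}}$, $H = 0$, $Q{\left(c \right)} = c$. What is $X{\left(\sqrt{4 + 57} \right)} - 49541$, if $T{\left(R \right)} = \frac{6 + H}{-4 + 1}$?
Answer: $- \frac{2823715}{57} + \frac{4 \sqrt{61}}{57} \approx -49538.0$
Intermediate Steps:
$T{\left(R \right)} = -2$ ($T{\left(R \right)} = \frac{6 + 0}{-4 + 1} = \frac{6}{-3} = 6 \left(- \frac{1}{3}\right) = -2$)
$X{\left(f \right)} = \frac{2 f}{-2 + f}$ ($X{\left(f \right)} = \frac{f + f}{f - 2} = \frac{2 f}{-2 + f}$)
$X{\left(\sqrt{4 + 57} \right)} - 49541 = \frac{2 \sqrt{4 + 57}}{-2 + \sqrt{4 + 57}} - 49541 = \frac{2 \sqrt{61}}{-2 + \sqrt{61}} - 49541 = -49541 + \frac{2 \sqrt{61}}{-2 + \sqrt{61}}$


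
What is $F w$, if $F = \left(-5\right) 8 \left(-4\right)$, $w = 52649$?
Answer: $8423840$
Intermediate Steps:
$F = 160$ ($F = \left(-40\right) \left(-4\right) = 160$)
$F w = 160 \cdot 52649 = 8423840$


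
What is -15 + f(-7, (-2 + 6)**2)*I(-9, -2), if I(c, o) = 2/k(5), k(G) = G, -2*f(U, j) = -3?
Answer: -72/5 ≈ -14.400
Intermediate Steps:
f(U, j) = 3/2 (f(U, j) = -1/2*(-3) = 3/2)
I(c, o) = 2/5
-15 + f(-7, (-2 + 6)**2)*I(-9, -2) = -15 + (3/2)*(2/5) = -15 + 3/5 = -72/5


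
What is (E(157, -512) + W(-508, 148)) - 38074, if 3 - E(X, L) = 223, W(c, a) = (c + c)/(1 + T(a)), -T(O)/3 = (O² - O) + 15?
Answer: -312632089/8164 ≈ -38294.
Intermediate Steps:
T(O) = -45 - 3*O² + 3*O (T(O) = -3*((O² - O) + 15) = -3*(15 + O² - O) = -45 - 3*O² + 3*O)
W(c, a) = 2*c/(-44 - 3*a² + 3*a) (W(c, a) = (c + c)/(1 + (-45 - 3*a² + 3*a)) = (2*c)/(-44 - 3*a² + 3*a) = 2*c/(-44 - 3*a² + 3*a))
E(X, L) = -220 (E(X, L) = 3 - 1*223 = 3 - 223 = -220)
(E(157, -512) + W(-508, 148)) - 38074 = (-220 - 2*(-508)/(44 - 3*148 + 3*148²)) - 38074 = (-220 - 2*(-508)/(44 - 444 + 3*21904)) - 38074 = (-220 - 2*(-508)/(44 - 444 + 65712)) - 38074 = (-220 - 2*(-508)/65312) - 38074 = (-220 - 2*(-508)*1/65312) - 38074 = (-220 + 127/8164) - 38074 = -1795953/8164 - 38074 = -312632089/8164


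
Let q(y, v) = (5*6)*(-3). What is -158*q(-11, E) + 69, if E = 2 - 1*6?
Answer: 14289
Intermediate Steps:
E = -4 (E = 2 - 6 = -4)
q(y, v) = -90 (q(y, v) = 30*(-3) = -90)
-158*q(-11, E) + 69 = -158*(-90) + 69 = 14220 + 69 = 14289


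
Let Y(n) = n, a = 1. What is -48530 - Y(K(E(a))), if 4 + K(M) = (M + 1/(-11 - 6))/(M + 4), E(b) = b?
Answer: -4124726/85 ≈ -48526.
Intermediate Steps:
K(M) = -4 + (-1/17 + M)/(4 + M) (K(M) = -4 + (M + 1/(-11 - 6))/(M + 4) = -4 + (M + 1/(-17))/(4 + M) = -4 + (M - 1/17)/(4 + M) = -4 + (-1/17 + M)/(4 + M))
-48530 - Y(K(E(a))) = -48530 - 3*(-91 - 17*1)/(17*(4 + 1)) = -48530 - 3*(-91 - 17)/(17*5) = -48530 - 3*(-108)/(17*5) = -48530 - 1*(-324/85) = -48530 + 324/85 = -4124726/85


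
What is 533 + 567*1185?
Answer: 672428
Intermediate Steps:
533 + 567*1185 = 533 + 671895 = 672428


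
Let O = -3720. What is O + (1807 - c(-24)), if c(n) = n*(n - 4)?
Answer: -2585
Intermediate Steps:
c(n) = n*(-4 + n)
O + (1807 - c(-24)) = -3720 + (1807 - (-24)*(-4 - 24)) = -3720 + (1807 - (-24)*(-28)) = -3720 + (1807 - 1*672) = -3720 + (1807 - 672) = -3720 + 1135 = -2585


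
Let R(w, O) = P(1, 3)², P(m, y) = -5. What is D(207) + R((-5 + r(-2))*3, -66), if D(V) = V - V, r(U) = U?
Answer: 25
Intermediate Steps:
D(V) = 0
R(w, O) = 25 (R(w, O) = (-5)² = 25)
D(207) + R((-5 + r(-2))*3, -66) = 0 + 25 = 25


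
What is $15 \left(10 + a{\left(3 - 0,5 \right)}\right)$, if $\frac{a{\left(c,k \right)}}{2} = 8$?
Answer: $390$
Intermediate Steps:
$a{\left(c,k \right)} = 16$ ($a{\left(c,k \right)} = 2 \cdot 8 = 16$)
$15 \left(10 + a{\left(3 - 0,5 \right)}\right) = 15 \left(10 + 16\right) = 15 \cdot 26 = 390$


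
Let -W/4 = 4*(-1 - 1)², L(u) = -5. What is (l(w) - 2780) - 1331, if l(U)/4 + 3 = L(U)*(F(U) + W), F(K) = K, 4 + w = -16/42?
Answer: -57863/21 ≈ -2755.4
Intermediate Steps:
w = -92/21 (w = -4 - 16/42 = -4 - 16*1/42 = -4 - 8/21 = -92/21 ≈ -4.3810)
W = -64 (W = -16*(-1 - 1)² = -16*(-2)² = -16*4 = -4*16 = -64)
l(U) = 1268 - 20*U (l(U) = -12 + 4*(-5*(U - 64)) = -12 + 4*(-5*(-64 + U)) = -12 + 4*(320 - 5*U) = -12 + (1280 - 20*U) = 1268 - 20*U)
(l(w) - 2780) - 1331 = ((1268 - 20*(-92/21)) - 2780) - 1331 = ((1268 + 1840/21) - 2780) - 1331 = (28468/21 - 2780) - 1331 = -29912/21 - 1331 = -57863/21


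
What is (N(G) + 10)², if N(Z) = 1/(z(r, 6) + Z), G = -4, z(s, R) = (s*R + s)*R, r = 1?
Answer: 145161/1444 ≈ 100.53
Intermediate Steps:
z(s, R) = R*(s + R*s) (z(s, R) = (R*s + s)*R = (s + R*s)*R = R*(s + R*s))
N(Z) = 1/(42 + Z) (N(Z) = 1/(6*1*(1 + 6) + Z) = 1/(6*1*7 + Z) = 1/(42 + Z))
(N(G) + 10)² = (1/(42 - 4) + 10)² = (1/38 + 10)² = (381/38)² = 145161/1444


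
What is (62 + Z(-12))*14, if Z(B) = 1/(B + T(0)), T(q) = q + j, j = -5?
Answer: 14742/17 ≈ 867.18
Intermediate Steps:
T(q) = -5 + q (T(q) = q - 5 = -5 + q)
Z(B) = 1/(-5 + B) (Z(B) = 1/(B + (-5 + 0)) = 1/(B - 5) = 1/(-5 + B))
(62 + Z(-12))*14 = (62 + 1/(-5 - 12))*14 = (62 + 1/(-17))*14 = (62 - 1/17)*14 = (1053/17)*14 = 14742/17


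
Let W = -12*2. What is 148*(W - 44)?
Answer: -10064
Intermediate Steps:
W = -24
148*(W - 44) = 148*(-24 - 44) = 148*(-68) = -10064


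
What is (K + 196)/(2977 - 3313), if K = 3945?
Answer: -4141/336 ≈ -12.324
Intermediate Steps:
(K + 196)/(2977 - 3313) = (3945 + 196)/(2977 - 3313) = 4141/(-336) = 4141*(-1/336) = -4141/336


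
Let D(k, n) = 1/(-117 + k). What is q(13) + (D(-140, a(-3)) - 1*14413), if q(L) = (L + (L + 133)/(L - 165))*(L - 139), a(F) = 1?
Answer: -155572161/9766 ≈ -15930.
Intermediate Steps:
q(L) = (-139 + L)*(L + (133 + L)/(-165 + L)) (q(L) = (L + (133 + L)/(-165 + L))*(-139 + L) = (-139 + L)*(L + (133 + L)/(-165 + L)))
q(13) + (D(-140, a(-3)) - 1*14413) = (-18487 + 13³ - 303*13² + 22929*13)/(-165 + 13) + (1/(-117 - 140) - 1*14413) = (-18487 + 2197 - 303*169 + 298077)/(-152) + (1/(-257) - 14413) = -(-18487 + 2197 - 51207 + 298077)/152 + (-1/257 - 14413) = -1/152*230580 - 3704142/257 = -57645/38 - 3704142/257 = -155572161/9766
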